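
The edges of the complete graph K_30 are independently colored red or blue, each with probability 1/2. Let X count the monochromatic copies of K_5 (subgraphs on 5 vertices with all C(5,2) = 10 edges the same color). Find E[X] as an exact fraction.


Let X = Σ_S X_S over the C(30, 5) = 142506 subsets S of size 5, where X_S = 1 if the K_5 on S is monochromatic.
For a fixed S, the K_5 on S has C(5, 2) = 10 edges. P[all 10 edges red] = (1/2)^10, and likewise for blue, so P[monochromatic] = 2·(1/2)^10 = 2^{1 − 10} = 1/512.
Summing: E[X] = C(30, 5) · 2^{1 − 10} = 142506 · 1/512 = 71253/256.
Numerically: E[X] ≈ 278.3320.

E[X] = C(30,5)·2^(1−C(5,2)) = 71253/256 ≈ 278.3320.


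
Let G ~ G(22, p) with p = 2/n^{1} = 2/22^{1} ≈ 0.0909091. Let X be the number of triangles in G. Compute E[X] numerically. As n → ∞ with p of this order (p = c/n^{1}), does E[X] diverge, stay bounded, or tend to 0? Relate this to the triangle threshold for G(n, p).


Number of potential triangles: C(22, 3) = 1540.
Each occurs with probability p³ ≈ (0.0909091)³ ≈ 7.51314801e-04.
By linearity: E[X] = C(22, 3)·p³ ≈ 1540 · 7.51314801e-04 ≈ 1.157025.
Here α = 1, so p = 2/n is exactly at the triangle threshold p ~ 1/n. Asymptotically E[X] → c³/6 = 2³/6 = 4/3 ≈ 1.333333, a bounded constant. In this regime the triangle count is asymptotically Poisson(c³/6).

E[X] ≈ 1.157025; in regime p = Θ(1/n^{1}) E[X] stays bounded (at the triangle threshold p ~ 1/n).


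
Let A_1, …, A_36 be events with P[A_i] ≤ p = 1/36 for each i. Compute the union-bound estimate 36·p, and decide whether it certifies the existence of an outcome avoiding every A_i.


Union bound: P[∪_{i=1}^{36} A_i] ≤ Σ_i P[A_i] ≤ 36·p = 36·(1/36) = 1.
Numerically: 1 ≈ 1.0000.
Is 1 < 1? NO.
Since the bound 1 is ≥ 1, the union bound is uninformative here; it does NOT by itself certify existence.

36·p = 1 ≈ 1.0000; existence NOT certified by the union bound.


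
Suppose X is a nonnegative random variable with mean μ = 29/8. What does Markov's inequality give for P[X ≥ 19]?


μ = E[X] = 29/8, a = 19.
Markov: P[X ≥ 19] ≤ μ/a = (29/8)/19 = 29/152.
Numerically: ≈ 0.190789.
(Since a = 19 > μ = 3.625000, the bound 29/152 is < 1 and informative.)

P[X ≥ 19] ≤ 29/152 ≈ 0.190789.


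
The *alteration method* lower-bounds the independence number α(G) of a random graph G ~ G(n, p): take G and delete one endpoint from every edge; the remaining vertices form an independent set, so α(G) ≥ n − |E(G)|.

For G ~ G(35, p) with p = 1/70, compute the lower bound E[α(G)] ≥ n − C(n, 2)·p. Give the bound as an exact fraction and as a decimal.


E[|E(G)|] = C(35, 2)·p = 595 · (1/70) = 17/2.
E[α(G)] ≥ n − E[|E(G)|] = 35 − 17/2 = 53/2.
Numerically: ≈ 26.500000.
(This is only a lower bound; the true E[α(G)] may be larger.)

E[α(G)] ≥ 53/2 ≈ 26.500000.


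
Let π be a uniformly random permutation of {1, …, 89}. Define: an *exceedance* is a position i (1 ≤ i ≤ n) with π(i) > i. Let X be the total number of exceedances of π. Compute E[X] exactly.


Write X = Σ_{i=1}^{89} X_i, where X_i = 1_{π(i) > i}.
For each fixed i, π(i) is uniform over {1, …, 89} (marginal of a uniform permutation), so P[π(i) > i] = (n − i)/n. Summing: Σ_{i=1}^{89} (n − i)/n = (0 + 1 + … + 88)/89 = 89(89 − 1)/(2·89) = (89 − 1)/2.
Hence E[X] = Σ_{i=1}^{89} (89 − i)/89 = 44 ≈ 44.000.

E[X] = 44 = 44.000.


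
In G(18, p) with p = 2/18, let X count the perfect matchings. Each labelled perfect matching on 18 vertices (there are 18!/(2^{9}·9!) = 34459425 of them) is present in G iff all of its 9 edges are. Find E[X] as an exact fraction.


K_18 has 18!/(2^{9}·9!) = 34459425 labelled perfect matchings.
For each such perfect matching H, let X_H = 1 if all 9 edges of H are present in G. Then P[X_H = 1] = p^{9} = (1/9)^{9} = 1/387420489.
Summing the indicators: E[X] = Σ_H E[X_H] = 34459425 · p^{9} = 34459425 · 1/387420489 = 425425/4782969.
Numerically: E[X] ≈ 0.0889458.

E[X] = 34459425 · (1/9)^{9} = 425425/4782969 ≈ 0.0889458.


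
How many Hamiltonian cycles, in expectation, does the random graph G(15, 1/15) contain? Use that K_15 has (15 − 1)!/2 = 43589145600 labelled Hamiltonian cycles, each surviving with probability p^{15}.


K_15 has (15 − 1)!/2 = 43589145600 labelled Hamiltonian cycles.
For each such Hamiltonian cycle H, let X_H = 1 if all 15 edges of H are present in G. Then P[X_H = 1] = p^{15} = (1/15)^{15} = 1/437893890380859375.
By linearity of expectation: E[X] = Σ_H E[X_H] = 43589145600 · p^{15} = 43589145600 · 1/437893890380859375 = 7175168/72081298828125.
Numerically: E[X] ≈ 9.954e-08.

E[X] = 43589145600 · (1/15)^{15} = 7175168/72081298828125 ≈ 9.954e-08.


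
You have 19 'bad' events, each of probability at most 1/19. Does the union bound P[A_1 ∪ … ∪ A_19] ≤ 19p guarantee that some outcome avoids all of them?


Union bound: P[∪_{i=1}^{19} A_i] ≤ Σ_i P[A_i] ≤ 19·p = 19·(1/19) = 1.
Numerically: 1 ≈ 1.0000.
Is 1 < 1? NO.
Since the bound 1 is ≥ 1, the union bound is uninformative here; it does NOT by itself certify existence.

19·p = 1 ≈ 1.0000; existence NOT certified by the union bound.


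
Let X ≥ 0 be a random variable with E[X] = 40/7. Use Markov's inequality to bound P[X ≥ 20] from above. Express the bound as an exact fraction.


μ = E[X] = 40/7, a = 20.
Markov: P[X ≥ 20] ≤ μ/a = (40/7)/20 = 2/7.
Numerically: ≈ 0.28571.
(Since a = 20 > μ = 5.71429, the bound 2/7 is < 1 and informative.)

P[X ≥ 20] ≤ 2/7 ≈ 0.28571.


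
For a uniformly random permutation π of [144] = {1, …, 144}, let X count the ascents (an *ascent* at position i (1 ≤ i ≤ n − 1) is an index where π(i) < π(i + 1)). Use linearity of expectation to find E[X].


Write X = Σ X_I over i = 1, …, 143, with X_I the indicator of one ascent.
There are 143 indicators.
For each fixed i, the pair (π(i), π(i+1)) is a uniformly random ordered pair of distinct values from {1, …, 144}; by symmetry P[π(i) < π(i+1)] = 1/2.
By linearity: E[X] = 143 · (1/2) = (144 − 1) · (1/2) = 143/2 ≈ 71.500000.

E[X] = 143/2 = 71.500000.


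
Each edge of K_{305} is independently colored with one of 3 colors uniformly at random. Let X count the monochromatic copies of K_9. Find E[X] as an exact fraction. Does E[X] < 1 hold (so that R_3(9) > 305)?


E[X] = C(305, 9) · 3^{1 − 36} = 55871664980896050 · 3^{−35} = 55871664980896050/50031545098999707.
As a reduced fraction: E[X] = 18623888326965350/16677181699666569 ≈ 1.1167288.
Is E[X] < 1? NO.
Since E[X] ≥ 1, the first-moment bound is inconclusive at n = 305; it does NOT by itself certify R_3(9) > 305.

E[X] = 18623888326965350/16677181699666569 ≈ 1.1167288; E[X] ≥ 1; first-moment method inconclusive here.


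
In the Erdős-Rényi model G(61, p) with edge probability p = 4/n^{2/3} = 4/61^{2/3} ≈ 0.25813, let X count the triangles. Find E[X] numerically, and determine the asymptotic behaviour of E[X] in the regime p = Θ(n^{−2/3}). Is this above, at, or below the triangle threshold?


Number of potential triangles: C(61, 3) = 35990.
Each occurs with probability p³ ≈ (0.25813)³ ≈ 1.7199678e-02.
By linearity: E[X] = C(61, 3)·p³ ≈ 35990 · 1.7199678e-02 ≈ 619.01639.
Since α = 2/3 < 1, p = c/n^{2/3} ≫ 1/n is above the triangle threshold p ~ 1/n. Asymptotically E[X] ~ (c³/6)·n^{3(1−α)} = (4³/6)·n^{1} → ∞; triangles are abundant w.h.p.

E[X] ≈ 619.01639; in regime p = Θ(1/n^{2/3}) E[X] diverges (above the triangle threshold p ~ 1/n).


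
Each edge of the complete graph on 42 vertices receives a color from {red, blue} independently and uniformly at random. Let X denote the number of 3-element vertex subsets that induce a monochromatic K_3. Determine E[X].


Let X = Σ_S X_S over the C(42, 3) = 11480 subsets S of size 3, where X_S = 1 if the K_3 on S is monochromatic.
For a fixed S, the K_3 on S has C(3, 2) = 3 edges. P[all 3 edges red] = (1/2)^3, and likewise for blue, so P[monochromatic] = 2·(1/2)^3 = 2^{1 − 3} = 1/4.
By linearity of expectation: E[X] = C(42, 3) · 2^{1 − 3} = 11480 · 1/4 = 2870.
Numerically: E[X] ≈ 2870.000000.

E[X] = C(42,3)·2^(1−C(3,2)) = 2870 ≈ 2870.000000.


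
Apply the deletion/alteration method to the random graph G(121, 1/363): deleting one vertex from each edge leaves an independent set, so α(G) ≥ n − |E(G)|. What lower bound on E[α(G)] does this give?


E[|E(G)|] = C(121, 2)·p = 7260 · (1/363) = 20.
E[α(G)] ≥ n − E[|E(G)|] = 121 − 20 = 101.
Numerically: ≈ 101.000.
(This is only a lower bound; the true E[α(G)] may be larger.)

E[α(G)] ≥ 101 ≈ 101.000.


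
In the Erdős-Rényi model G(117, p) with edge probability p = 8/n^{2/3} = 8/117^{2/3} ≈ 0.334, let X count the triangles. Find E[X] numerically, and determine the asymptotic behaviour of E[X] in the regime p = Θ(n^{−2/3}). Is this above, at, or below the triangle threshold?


Number of potential triangles: C(117, 3) = 260130.
Each occurs with probability p³ ≈ (0.334)³ ≈ 3.74023e-02.
By linearity: E[X] = C(117, 3)·p³ ≈ 260130 · 3.74023e-02 ≈ 9729.459.
Since α = 2/3 < 1, p = c/n^{2/3} ≫ 1/n is above the triangle threshold p ~ 1/n. Asymptotically E[X] ~ (c³/6)·n^{3(1−α)} = (8³/6)·n^{1} → ∞; triangles are abundant w.h.p.

E[X] ≈ 9729.459; in regime p = Θ(1/n^{2/3}) E[X] diverges (above the triangle threshold p ~ 1/n).


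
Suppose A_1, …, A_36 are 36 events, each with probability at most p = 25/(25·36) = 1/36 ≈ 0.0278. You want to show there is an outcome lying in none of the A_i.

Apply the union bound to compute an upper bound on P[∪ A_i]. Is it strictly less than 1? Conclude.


Union bound: P[∪_{i=1}^{36} A_i] ≤ Σ_i P[A_i] ≤ 36·p = 36·(1/36) = 1.
Numerically: 1 ≈ 1.0000.
Is 1 < 1? NO.
Since the bound 1 is ≥ 1, the union bound is uninformative here; it does NOT by itself certify existence.

36·p = 1 ≈ 1.0000; existence NOT certified by the union bound.


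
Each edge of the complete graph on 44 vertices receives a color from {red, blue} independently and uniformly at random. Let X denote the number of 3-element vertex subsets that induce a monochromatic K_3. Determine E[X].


Let X = Σ_S X_S over the C(44, 3) = 13244 subsets S of size 3, where X_S = 1 if the K_3 on S is monochromatic.
For a fixed S, the K_3 on S has C(3, 2) = 3 edges. P[all 3 edges red] = (1/2)^3, and likewise for blue, so P[monochromatic] = 2·(1/2)^3 = 2^{1 − 3} = 1/4.
By linearity: E[X] = C(44, 3) · 2^{1 − 3} = 13244 · 1/4 = 3311.
Numerically: E[X] ≈ 3311.000000.

E[X] = C(44,3)·2^(1−C(3,2)) = 3311 ≈ 3311.000000.


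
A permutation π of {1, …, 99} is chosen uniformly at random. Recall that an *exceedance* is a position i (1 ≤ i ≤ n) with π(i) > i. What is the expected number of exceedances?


Write X = Σ_{i=1}^{99} X_i, where X_i = 1_{π(i) > i}.
For each fixed i, π(i) is uniform over {1, …, 99} (marginal of a uniform permutation), so P[π(i) > i] = (n − i)/n. Summing: Σ_{i=1}^{99} (n − i)/n = (0 + 1 + … + 98)/99 = 99(99 − 1)/(2·99) = (99 − 1)/2.
Hence E[X] = Σ_{i=1}^{99} (99 − i)/99 = 49 ≈ 49.00000.

E[X] = 49 = 49.00000.


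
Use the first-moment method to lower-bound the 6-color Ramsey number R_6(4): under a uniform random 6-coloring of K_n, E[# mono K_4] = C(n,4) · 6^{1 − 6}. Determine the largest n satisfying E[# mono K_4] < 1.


We need C(n, 4) · 6^{1 − 6} < 1, i.e. C(n, 4) < 6^{6 − 1} = 7776.
Check values of n near the boundary:
  n = 16: C(16, 4) = 1820; 1820 < 7776? YES
  n = 17: C(17, 4) = 2380; 2380 < 7776? YES
  n = 18: C(18, 4) = 3060; 3060 < 7776? YES
  n = 19: C(19, 4) = 3876; 3876 < 7776? YES
  n = 20: C(20, 4) = 4845; 4845 < 7776? YES
  n = 21: C(21, 4) = 5985; 5985 < 7776? YES
  n = 22: C(22, 4) = 7315; 7315 < 7776? YES
  n = 23: C(23, 4) = 8855; 8855 < 7776? NO
  n = 24: C(24, 4) = 10626; 10626 < 7776? NO
  n = 25: C(25, 4) = 12650; 12650 < 7776? NO
The largest n with C(n, 4) < 7776 is n = 22 (where E[X] = 7315/7776 ≈ 0.9407150). Hence R_6(4) > 22, i.e. R_6(4) ≥ 23.

Largest n = 22; hence R_6(4) > 22.


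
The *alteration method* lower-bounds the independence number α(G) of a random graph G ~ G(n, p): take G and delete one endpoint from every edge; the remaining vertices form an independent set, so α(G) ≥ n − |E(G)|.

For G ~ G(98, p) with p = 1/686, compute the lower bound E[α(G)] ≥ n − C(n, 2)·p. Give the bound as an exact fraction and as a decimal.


E[|E(G)|] = C(98, 2)·p = 4753 · (1/686) = 97/14.
E[α(G)] ≥ n − E[|E(G)|] = 98 − 97/14 = 1275/14.
Numerically: ≈ 91.0714.
(This is only a lower bound; the true E[α(G)] may be larger.)

E[α(G)] ≥ 1275/14 ≈ 91.0714.


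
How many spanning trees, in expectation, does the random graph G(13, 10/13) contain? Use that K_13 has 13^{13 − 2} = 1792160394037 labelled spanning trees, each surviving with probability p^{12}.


K_13 has 13^{13 − 2} = 1792160394037 labelled spanning trees.
For each such spanning tree H, let X_H = 1 if all 12 edges of H are present in G. Then P[X_H = 1] = p^{12} = (10/13)^{12} = 1000000000000/23298085122481.
By linearity: E[X] = Σ_H E[X_H] = 1792160394037 · p^{12} = 1792160394037 · 1000000000000/23298085122481 = 1000000000000/13.
Numerically: E[X] ≈ 7.692e+10.

E[X] = 1792160394037 · (10/13)^{12} = 1000000000000/13 ≈ 7.692e+10.


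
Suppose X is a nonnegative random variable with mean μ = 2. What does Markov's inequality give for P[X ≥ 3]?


μ = E[X] = 2, a = 3.
Markov: P[X ≥ 3] ≤ μ/a = (2)/3 = 2/3.
Numerically: ≈ 0.667.
(Since a = 3 > μ = 2.000, the bound 2/3 is < 1 and informative.)

P[X ≥ 3] ≤ 2/3 ≈ 0.667.


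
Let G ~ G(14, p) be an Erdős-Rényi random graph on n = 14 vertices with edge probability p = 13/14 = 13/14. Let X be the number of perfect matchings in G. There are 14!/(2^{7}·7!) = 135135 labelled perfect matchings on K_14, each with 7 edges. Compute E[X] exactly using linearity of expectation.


K_14 has 14!/(2^{7}·7!) = 135135 labelled perfect matchings.
For each such perfect matching H, let X_H = 1 if all 7 edges of H are present in G. Then P[X_H = 1] = p^{7} = (13/14)^{7} = 62748517/105413504.
By linearity: E[X] = Σ_H E[X_H] = 135135 · p^{7} = 135135 · 62748517/105413504 = 1211360120685/15059072.
Numerically: E[X] ≈ 8.044e+04.

E[X] = 135135 · (13/14)^{7} = 1211360120685/15059072 ≈ 8.044e+04.


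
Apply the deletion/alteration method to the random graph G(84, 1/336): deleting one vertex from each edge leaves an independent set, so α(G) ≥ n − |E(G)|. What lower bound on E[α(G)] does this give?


E[|E(G)|] = C(84, 2)·p = 3486 · (1/336) = 83/8.
E[α(G)] ≥ n − E[|E(G)|] = 84 − 83/8 = 589/8.
Numerically: ≈ 73.62500.
(This is only a lower bound; the true E[α(G)] may be larger.)

E[α(G)] ≥ 589/8 ≈ 73.62500.


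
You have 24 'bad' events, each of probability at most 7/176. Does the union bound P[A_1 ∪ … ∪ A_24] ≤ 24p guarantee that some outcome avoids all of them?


Union bound: P[∪_{i=1}^{24} A_i] ≤ Σ_i P[A_i] ≤ 24·p = 24·(7/176) = 21/22.
Numerically: 21/22 ≈ 0.9545.
Is 21/22 < 1? YES.
Since P[∪ A_i] ≤ 21/22 < 1, the complement has P[∩ A_i^c] ≥ 1 − 21/22 = 1/22 > 0, so some outcome avoids every A_i.

24·p = 21/22 ≈ 0.9545; existence CERTIFIED by the union bound.


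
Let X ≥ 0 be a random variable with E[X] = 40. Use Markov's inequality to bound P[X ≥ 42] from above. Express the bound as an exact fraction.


μ = E[X] = 40, a = 42.
Markov: P[X ≥ 42] ≤ μ/a = (40)/42 = 20/21.
Numerically: ≈ 0.952.
(Since a = 42 > μ = 40.000, the bound 20/21 is < 1 and informative.)

P[X ≥ 42] ≤ 20/21 ≈ 0.952.


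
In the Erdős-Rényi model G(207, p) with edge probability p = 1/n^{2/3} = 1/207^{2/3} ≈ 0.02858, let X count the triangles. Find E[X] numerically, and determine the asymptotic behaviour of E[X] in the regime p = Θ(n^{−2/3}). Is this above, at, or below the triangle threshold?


Number of potential triangles: C(207, 3) = 1456935.
Each occurs with probability p³ ≈ (0.02858)³ ≈ 2.333777e-05.
By linearity: E[X] = C(207, 3)·p³ ≈ 1456935 · 2.333777e-05 ≈ 34.0016.
Since α = 2/3 < 1, p = c/n^{2/3} ≫ 1/n is above the triangle threshold p ~ 1/n. Asymptotically E[X] ~ (c³/6)·n^{3(1−α)} = (1³/6)·n^{1} → ∞; triangles are abundant w.h.p.

E[X] ≈ 34.0016; in regime p = Θ(1/n^{2/3}) E[X] diverges (above the triangle threshold p ~ 1/n).


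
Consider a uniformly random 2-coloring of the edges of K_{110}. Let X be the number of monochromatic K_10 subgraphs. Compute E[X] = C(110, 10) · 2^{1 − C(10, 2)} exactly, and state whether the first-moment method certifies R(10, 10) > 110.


E[X] = C(110, 10) · 2^{1 − 45} = 46897636623981 · 2^{−44} = 46897636623981/17592186044416.
As a reduced fraction: E[X] = 46897636623981/17592186044416 ≈ 2.665822.
Is E[X] < 1? NO.
Since E[X] ≥ 1, the first-moment bound is inconclusive at n = 110; it does NOT by itself certify R(10, 10) > 110.

E[X] = 46897636623981/17592186044416 ≈ 2.665822; E[X] ≥ 1; first-moment method inconclusive here.


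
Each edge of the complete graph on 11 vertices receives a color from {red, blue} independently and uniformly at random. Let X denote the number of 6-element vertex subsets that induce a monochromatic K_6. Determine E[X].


Let X = Σ_S X_S over the C(11, 6) = 462 subsets S of size 6, where X_S = 1 if the K_6 on S is monochromatic.
For a fixed S, the K_6 on S has C(6, 2) = 15 edges. P[all 15 edges red] = (1/2)^15, and likewise for blue, so P[monochromatic] = 2·(1/2)^15 = 2^{1 − 15} = 1/16384.
Summing: E[X] = C(11, 6) · 2^{1 − 15} = 462 · 1/16384 = 231/8192.
Numerically: E[X] ≈ 0.02820.

E[X] = C(11,6)·2^(1−C(6,2)) = 231/8192 ≈ 0.02820.


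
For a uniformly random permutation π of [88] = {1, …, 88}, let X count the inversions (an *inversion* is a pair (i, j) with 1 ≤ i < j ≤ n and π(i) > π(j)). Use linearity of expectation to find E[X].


Write X = Σ X_I over the C(88, 2) = 3828 pairs i < j, with X_I the indicator of one inversion.
There are 3828 indicators.
For each fixed pair i < j, the values π(i) and π(j) are two distinct elements of {1, …, 88} in uniformly random order; by symmetry P[π(i) > π(j)] = 1/2.
By linearity: E[X] = 3828 · (1/2) = C(88, 2) · (1/2) = 3828/2 = 1914 ≈ 1914.000000.

E[X] = 1914 = 1914.000000.


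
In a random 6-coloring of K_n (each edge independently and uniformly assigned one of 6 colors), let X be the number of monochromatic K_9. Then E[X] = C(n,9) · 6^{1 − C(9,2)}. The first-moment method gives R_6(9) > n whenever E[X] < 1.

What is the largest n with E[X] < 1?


We need C(n, 9) · 6^{1 − 36} < 1, i.e. C(n, 9) < 6^{36 − 1} = 1719070799748422591028658176.
Check values of n near the boundary:
  n = 4405: C(4405, 9) = 1706862792900636302463627150; 1706862792900636302463627150 < 1719070799748422591028658176? YES
  n = 4406: C(4406, 9) = 1710356485221788389505285700; 1710356485221788389505285700 < 1719070799748422591028658176? YES
  n = 4407: C(4407, 9) = 1713856532599459170657070050; 1713856532599459170657070050 < 1719070799748422591028658176? YES
  n = 4408: C(4408, 9) = 1717362945146264156457459600; 1717362945146264156457459600 < 1719070799748422591028658176? YES
  n = 4409: C(4409, 9) = 1720875732988608787686577131; 1720875732988608787686577131 < 1719070799748422591028658176? NO
  n = 4410: C(4410, 9) = 1724394906266704102180823710; 1724394906266704102180823710 < 1719070799748422591028658176? NO
The largest n with C(n, 9) < 1719070799748422591028658176 is n = 4408 (where E[X] = 35778394690547169926197075/35813974994758803979763712 ≈ 0.999). Hence R_6(9) > 4408, i.e. R_6(9) ≥ 4409.

Largest n = 4408; hence R_6(9) > 4408.


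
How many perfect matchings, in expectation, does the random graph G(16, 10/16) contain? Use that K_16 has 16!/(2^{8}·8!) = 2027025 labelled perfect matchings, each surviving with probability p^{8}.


K_16 has 16!/(2^{8}·8!) = 2027025 labelled perfect matchings.
For each such perfect matching H, let X_H = 1 if all 8 edges of H are present in G. Then P[X_H = 1] = p^{8} = (5/8)^{8} = 390625/16777216.
By linearity: E[X] = Σ_H E[X_H] = 2027025 · p^{8} = 2027025 · 390625/16777216 = 791806640625/16777216.
Numerically: E[X] ≈ 47195.

E[X] = 2027025 · (5/8)^{8} = 791806640625/16777216 ≈ 47195.


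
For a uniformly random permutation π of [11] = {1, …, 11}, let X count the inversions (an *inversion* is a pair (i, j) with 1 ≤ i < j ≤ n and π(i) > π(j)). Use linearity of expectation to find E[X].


Write X = Σ X_I over the C(11, 2) = 55 pairs i < j, with X_I the indicator of one inversion.
There are 55 indicators.
For each fixed pair i < j, the values π(i) and π(j) are two distinct elements of {1, …, 11} in uniformly random order; by symmetry P[π(i) > π(j)] = 1/2.
By linearity: E[X] = 55 · (1/2) = C(11, 2) · (1/2) = 55/2 = 55/2 ≈ 27.50000.

E[X] = 55/2 = 27.50000.


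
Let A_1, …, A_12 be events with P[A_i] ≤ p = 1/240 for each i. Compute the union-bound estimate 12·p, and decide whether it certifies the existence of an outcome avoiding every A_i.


Union bound: P[∪_{i=1}^{12} A_i] ≤ Σ_i P[A_i] ≤ 12·p = 12·(1/240) = 1/20.
Numerically: 1/20 ≈ 0.050000.
Is 1/20 < 1? YES.
Since P[∪ A_i] ≤ 1/20 < 1, the complement has P[∩ A_i^c] ≥ 1 − 1/20 = 19/20 > 0, so some outcome avoids every A_i.

12·p = 1/20 ≈ 0.050000; existence CERTIFIED by the union bound.


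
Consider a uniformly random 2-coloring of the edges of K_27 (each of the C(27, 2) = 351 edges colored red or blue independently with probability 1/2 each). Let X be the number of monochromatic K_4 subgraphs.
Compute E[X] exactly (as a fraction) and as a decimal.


Let X = Σ_S X_S over the C(27, 4) = 17550 subsets S of size 4, where X_S = 1 if the K_4 on S is monochromatic.
For a fixed S, the K_4 on S has C(4, 2) = 6 edges. P[all 6 edges red] = (1/2)^6, and likewise for blue, so P[monochromatic] = 2·(1/2)^6 = 2^{1 − 6} = 1/32.
By linearity of expectation: E[X] = C(27, 4) · 2^{1 − 6} = 17550 · 1/32 = 8775/16.
Numerically: E[X] ≈ 548.437500.

E[X] = C(27,4)·2^(1−C(4,2)) = 8775/16 ≈ 548.437500.


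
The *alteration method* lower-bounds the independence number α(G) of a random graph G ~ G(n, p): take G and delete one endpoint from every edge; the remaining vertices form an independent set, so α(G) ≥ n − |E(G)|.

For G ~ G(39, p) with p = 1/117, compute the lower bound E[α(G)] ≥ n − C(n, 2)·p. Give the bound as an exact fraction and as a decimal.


E[|E(G)|] = C(39, 2)·p = 741 · (1/117) = 19/3.
E[α(G)] ≥ n − E[|E(G)|] = 39 − 19/3 = 98/3.
Numerically: ≈ 32.6667.
(This is only a lower bound; the true E[α(G)] may be larger.)

E[α(G)] ≥ 98/3 ≈ 32.6667.


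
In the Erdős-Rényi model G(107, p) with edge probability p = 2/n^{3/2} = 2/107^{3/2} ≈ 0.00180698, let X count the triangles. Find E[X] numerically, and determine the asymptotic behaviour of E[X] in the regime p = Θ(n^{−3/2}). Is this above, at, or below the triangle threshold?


Number of potential triangles: C(107, 3) = 198485.
Each occurs with probability p³ ≈ (0.00180698)³ ≈ 5.90014911e-09.
By linearity: E[X] = C(107, 3)·p³ ≈ 198485 · 5.90014911e-09 ≈ 0.001171.
Since α = 3/2 > 1, p = c/n^{3/2} = o(1/n) is below the triangle threshold p ~ 1/n. Asymptotically E[X] ~ (c³/6)·n^{3(1−α)} = (2³/6)·n^{-1.5} → 0, so by Markov's inequality G has no triangles w.h.p.

E[X] ≈ 0.001171; in regime p = Θ(1/n^{3/2}) E[X] tends to 0 (below the triangle threshold p ~ 1/n).


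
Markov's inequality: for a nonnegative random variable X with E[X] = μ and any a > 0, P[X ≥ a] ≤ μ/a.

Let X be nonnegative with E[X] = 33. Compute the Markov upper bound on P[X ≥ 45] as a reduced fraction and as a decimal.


μ = E[X] = 33, a = 45.
Markov: P[X ≥ 45] ≤ μ/a = (33)/45 = 11/15.
Numerically: ≈ 0.733.
(Since a = 45 > μ = 33.000, the bound 11/15 is < 1 and informative.)

P[X ≥ 45] ≤ 11/15 ≈ 0.733.


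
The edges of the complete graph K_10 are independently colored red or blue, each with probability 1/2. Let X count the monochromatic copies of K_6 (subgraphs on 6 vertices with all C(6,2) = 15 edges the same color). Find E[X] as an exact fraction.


Let X = Σ_S X_S over the C(10, 6) = 210 subsets S of size 6, where X_S = 1 if the K_6 on S is monochromatic.
For a fixed S, the K_6 on S has C(6, 2) = 15 edges. P[all 15 edges red] = (1/2)^15, and likewise for blue, so P[monochromatic] = 2·(1/2)^15 = 2^{1 − 15} = 1/16384.
Summing: E[X] = C(10, 6) · 2^{1 − 15} = 210 · 1/16384 = 105/8192.
Numerically: E[X] ≈ 0.013.

E[X] = C(10,6)·2^(1−C(6,2)) = 105/8192 ≈ 0.013.


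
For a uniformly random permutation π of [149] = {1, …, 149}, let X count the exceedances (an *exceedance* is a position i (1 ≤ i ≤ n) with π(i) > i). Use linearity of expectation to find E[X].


Write X = Σ_{i=1}^{149} X_i, where X_i = 1_{π(i) > i}.
For each fixed i, π(i) is uniform over {1, …, 149} (marginal of a uniform permutation), so P[π(i) > i] = (n − i)/n. Summing: Σ_{i=1}^{149} (n − i)/n = (0 + 1 + … + 148)/149 = 149(149 − 1)/(2·149) = (149 − 1)/2.
Hence E[X] = Σ_{i=1}^{149} (149 − i)/149 = 74 ≈ 74.0000.

E[X] = 74 = 74.0000.


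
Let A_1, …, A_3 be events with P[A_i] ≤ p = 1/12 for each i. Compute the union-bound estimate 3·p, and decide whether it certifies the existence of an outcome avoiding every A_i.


Union bound: P[∪_{i=1}^{3} A_i] ≤ Σ_i P[A_i] ≤ 3·p = 3·(1/12) = 1/4.
Numerically: 1/4 ≈ 0.2500.
Is 1/4 < 1? YES.
Since P[∪ A_i] ≤ 1/4 < 1, the complement has P[∩ A_i^c] ≥ 1 − 1/4 = 3/4 > 0, so some outcome avoids every A_i.

3·p = 1/4 ≈ 0.2500; existence CERTIFIED by the union bound.


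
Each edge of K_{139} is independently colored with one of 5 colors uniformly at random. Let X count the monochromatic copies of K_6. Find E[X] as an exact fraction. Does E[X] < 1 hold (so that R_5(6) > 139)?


E[X] = C(139, 6) · 5^{1 − 15} = 8979650478 · 5^{−14} = 8979650478/6103515625.
As a reduced fraction: E[X] = 8979650478/6103515625 ≈ 1.47123.
Is E[X] < 1? NO.
Since E[X] ≥ 1, the first-moment bound is inconclusive at n = 139; it does NOT by itself certify R_5(6) > 139.

E[X] = 8979650478/6103515625 ≈ 1.47123; E[X] ≥ 1; first-moment method inconclusive here.


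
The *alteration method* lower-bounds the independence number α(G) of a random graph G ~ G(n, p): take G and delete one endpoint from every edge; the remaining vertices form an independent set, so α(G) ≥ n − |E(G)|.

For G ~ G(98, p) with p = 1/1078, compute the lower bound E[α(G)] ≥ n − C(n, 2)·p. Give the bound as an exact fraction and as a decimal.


E[|E(G)|] = C(98, 2)·p = 4753 · (1/1078) = 97/22.
E[α(G)] ≥ n − E[|E(G)|] = 98 − 97/22 = 2059/22.
Numerically: ≈ 93.59091.
(This is only a lower bound; the true E[α(G)] may be larger.)

E[α(G)] ≥ 2059/22 ≈ 93.59091.


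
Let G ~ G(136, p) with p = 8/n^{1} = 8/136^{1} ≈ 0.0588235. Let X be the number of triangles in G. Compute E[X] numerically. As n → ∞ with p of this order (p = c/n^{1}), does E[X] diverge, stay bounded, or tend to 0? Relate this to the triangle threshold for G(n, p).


Number of potential triangles: C(136, 3) = 410040.
Each occurs with probability p³ ≈ (0.0588235)³ ≈ 2.03541624e-04.
By linearity: E[X] = C(136, 3)·p³ ≈ 410040 · 2.03541624e-04 ≈ 83.460208.
Here α = 1, so p = 8/n is exactly at the triangle threshold p ~ 1/n. Asymptotically E[X] → c³/6 = 8³/6 = 256/3 ≈ 85.333333, a bounded constant. In this regime the triangle count is asymptotically Poisson(c³/6).

E[X] ≈ 83.460208; in regime p = Θ(1/n^{1}) E[X] stays bounded (at the triangle threshold p ~ 1/n).


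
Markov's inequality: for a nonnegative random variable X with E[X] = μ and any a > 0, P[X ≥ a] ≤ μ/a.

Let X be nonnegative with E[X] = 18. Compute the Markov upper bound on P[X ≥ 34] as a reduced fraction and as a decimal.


μ = E[X] = 18, a = 34.
Markov: P[X ≥ 34] ≤ μ/a = (18)/34 = 9/17.
Numerically: ≈ 0.529412.
(Since a = 34 > μ = 18.000000, the bound 9/17 is < 1 and informative.)

P[X ≥ 34] ≤ 9/17 ≈ 0.529412.


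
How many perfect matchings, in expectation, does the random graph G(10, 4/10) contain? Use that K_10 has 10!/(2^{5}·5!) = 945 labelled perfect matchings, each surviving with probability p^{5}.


K_10 has 10!/(2^{5}·5!) = 945 labelled perfect matchings.
For each such perfect matching H, let X_H = 1 if all 5 edges of H are present in G. Then P[X_H = 1] = p^{5} = (2/5)^{5} = 32/3125.
Summing the indicators: E[X] = Σ_H E[X_H] = 945 · p^{5} = 945 · 32/3125 = 6048/625.
Numerically: E[X] ≈ 9.677.

E[X] = 945 · (2/5)^{5} = 6048/625 ≈ 9.677.


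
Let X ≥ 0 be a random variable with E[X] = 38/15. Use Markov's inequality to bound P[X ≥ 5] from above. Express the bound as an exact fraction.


μ = E[X] = 38/15, a = 5.
Markov: P[X ≥ 5] ≤ μ/a = (38/15)/5 = 38/75.
Numerically: ≈ 0.506667.
(Since a = 5 > μ = 2.533333, the bound 38/75 is < 1 and informative.)

P[X ≥ 5] ≤ 38/75 ≈ 0.506667.


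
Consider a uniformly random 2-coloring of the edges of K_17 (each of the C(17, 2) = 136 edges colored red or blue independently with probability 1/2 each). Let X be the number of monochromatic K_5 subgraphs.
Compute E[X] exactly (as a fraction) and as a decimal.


Let X = Σ_S X_S over the C(17, 5) = 6188 subsets S of size 5, where X_S = 1 if the K_5 on S is monochromatic.
For a fixed S, the K_5 on S has C(5, 2) = 10 edges. P[all 10 edges red] = (1/2)^10, and likewise for blue, so P[monochromatic] = 2·(1/2)^10 = 2^{1 − 10} = 1/512.
By linearity of expectation: E[X] = C(17, 5) · 2^{1 − 10} = 6188 · 1/512 = 1547/128.
Numerically: E[X] ≈ 12.085938.

E[X] = C(17,5)·2^(1−C(5,2)) = 1547/128 ≈ 12.085938.


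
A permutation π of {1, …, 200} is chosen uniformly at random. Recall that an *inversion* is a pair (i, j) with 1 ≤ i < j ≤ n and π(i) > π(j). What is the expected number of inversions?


Write X = Σ X_I over the C(200, 2) = 19900 pairs i < j, with X_I the indicator of one inversion.
There are 19900 indicators.
For each fixed pair i < j, the values π(i) and π(j) are two distinct elements of {1, …, 200} in uniformly random order; by symmetry P[π(i) > π(j)] = 1/2.
By linearity: E[X] = 19900 · (1/2) = C(200, 2) · (1/2) = 19900/2 = 9950 ≈ 9950.000.

E[X] = 9950 = 9950.000.


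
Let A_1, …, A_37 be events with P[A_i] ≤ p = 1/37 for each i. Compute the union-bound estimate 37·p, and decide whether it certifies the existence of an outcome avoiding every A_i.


Union bound: P[∪_{i=1}^{37} A_i] ≤ Σ_i P[A_i] ≤ 37·p = 37·(1/37) = 1.
Numerically: 1 ≈ 1.00000.
Is 1 < 1? NO.
Since the bound 1 is ≥ 1, the union bound is uninformative here; it does NOT by itself certify existence.

37·p = 1 ≈ 1.00000; existence NOT certified by the union bound.


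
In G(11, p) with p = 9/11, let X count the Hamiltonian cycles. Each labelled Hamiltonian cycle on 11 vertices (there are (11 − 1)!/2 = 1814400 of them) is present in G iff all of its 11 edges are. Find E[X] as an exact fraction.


K_11 has (11 − 1)!/2 = 1814400 labelled Hamiltonian cycles.
For each such Hamiltonian cycle H, let X_H = 1 if all 11 edges of H are present in G. Then P[X_H = 1] = p^{11} = (9/11)^{11} = 31381059609/285311670611.
Summing the indicators: E[X] = Σ_H E[X_H] = 1814400 · p^{11} = 1814400 · 31381059609/285311670611 = 56937794554569600/285311670611.
Numerically: E[X] ≈ 2e+05.

E[X] = 1814400 · (9/11)^{11} = 56937794554569600/285311670611 ≈ 2e+05.


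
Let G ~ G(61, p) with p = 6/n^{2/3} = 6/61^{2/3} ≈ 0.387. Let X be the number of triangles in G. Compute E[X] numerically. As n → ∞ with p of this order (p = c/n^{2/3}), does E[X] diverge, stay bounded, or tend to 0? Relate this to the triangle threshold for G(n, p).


Number of potential triangles: C(61, 3) = 35990.
Each occurs with probability p³ ≈ (0.387)³ ≈ 5.80489e-02.
By linearity: E[X] = C(61, 3)·p³ ≈ 35990 · 5.80489e-02 ≈ 2089.180.
Since α = 2/3 < 1, p = c/n^{2/3} ≫ 1/n is above the triangle threshold p ~ 1/n. Asymptotically E[X] ~ (c³/6)·n^{3(1−α)} = (6³/6)·n^{1} → ∞; triangles are abundant w.h.p.

E[X] ≈ 2089.180; in regime p = Θ(1/n^{2/3}) E[X] diverges (above the triangle threshold p ~ 1/n).


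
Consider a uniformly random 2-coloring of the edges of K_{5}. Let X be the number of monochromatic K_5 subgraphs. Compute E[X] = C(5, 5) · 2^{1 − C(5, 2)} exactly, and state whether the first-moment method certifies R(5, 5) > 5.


E[X] = C(5, 5) · 2^{1 − 10} = 1 · 2^{−9} = 1/512.
As a reduced fraction: E[X] = 1/512 ≈ 0.002.
Is E[X] < 1? YES.
Since E[X] < 1, there exists a 2-coloring of K_{5} with no monochromatic K_5; hence R(5, 5) > 5.

E[X] = 1/512 ≈ 0.002; E[X] < 1, so R(5, 5) > 5.


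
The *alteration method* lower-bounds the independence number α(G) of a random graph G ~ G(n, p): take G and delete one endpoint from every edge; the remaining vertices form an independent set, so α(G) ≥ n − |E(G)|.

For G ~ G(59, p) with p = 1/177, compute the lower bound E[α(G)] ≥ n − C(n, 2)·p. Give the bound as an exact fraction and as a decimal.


E[|E(G)|] = C(59, 2)·p = 1711 · (1/177) = 29/3.
E[α(G)] ≥ n − E[|E(G)|] = 59 − 29/3 = 148/3.
Numerically: ≈ 49.333333.
(This is only a lower bound; the true E[α(G)] may be larger.)

E[α(G)] ≥ 148/3 ≈ 49.333333.


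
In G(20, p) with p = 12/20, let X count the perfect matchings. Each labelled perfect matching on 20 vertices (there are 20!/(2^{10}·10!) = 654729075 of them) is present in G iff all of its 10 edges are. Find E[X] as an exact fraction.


K_20 has 20!/(2^{10}·10!) = 654729075 labelled perfect matchings.
For each such perfect matching H, let X_H = 1 if all 10 edges of H are present in G. Then P[X_H = 1] = p^{10} = (3/5)^{10} = 59049/9765625.
By linearity of expectation: E[X] = Σ_H E[X_H] = 654729075 · p^{10} = 654729075 · 59049/9765625 = 1546443885987/390625.
Numerically: E[X] ≈ 3.9589e+06.

E[X] = 654729075 · (3/5)^{10} = 1546443885987/390625 ≈ 3.9589e+06.


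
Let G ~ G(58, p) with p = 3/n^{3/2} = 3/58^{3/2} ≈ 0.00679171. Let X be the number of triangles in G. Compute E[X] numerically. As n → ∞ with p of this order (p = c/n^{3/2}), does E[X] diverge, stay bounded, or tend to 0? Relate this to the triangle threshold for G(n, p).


Number of potential triangles: C(58, 3) = 30856.
Each occurs with probability p³ ≈ (0.00679171)³ ≈ 3.13283696e-07.
By linearity: E[X] = C(58, 3)·p³ ≈ 30856 · 3.13283696e-07 ≈ 0.009667.
Since α = 3/2 > 1, p = c/n^{3/2} = o(1/n) is below the triangle threshold p ~ 1/n. Asymptotically E[X] ~ (c³/6)·n^{3(1−α)} = (3³/6)·n^{-1.5} → 0, so by Markov's inequality G has no triangles w.h.p.

E[X] ≈ 0.009667; in regime p = Θ(1/n^{3/2}) E[X] tends to 0 (below the triangle threshold p ~ 1/n).


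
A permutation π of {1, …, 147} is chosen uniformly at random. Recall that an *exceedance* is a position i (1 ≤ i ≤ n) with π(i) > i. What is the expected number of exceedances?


Write X = Σ_{i=1}^{147} X_i, where X_i = 1_{π(i) > i}.
For each fixed i, π(i) is uniform over {1, …, 147} (marginal of a uniform permutation), so P[π(i) > i] = (n − i)/n. Summing: Σ_{i=1}^{147} (n − i)/n = (0 + 1 + … + 146)/147 = 147(147 − 1)/(2·147) = (147 − 1)/2.
Hence E[X] = Σ_{i=1}^{147} (147 − i)/147 = 73 ≈ 73.000.

E[X] = 73 = 73.000.


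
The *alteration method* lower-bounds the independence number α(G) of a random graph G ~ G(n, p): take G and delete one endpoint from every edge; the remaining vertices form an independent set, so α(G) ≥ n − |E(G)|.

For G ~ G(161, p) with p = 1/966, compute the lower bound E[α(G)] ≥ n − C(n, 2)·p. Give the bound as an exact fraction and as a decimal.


E[|E(G)|] = C(161, 2)·p = 12880 · (1/966) = 40/3.
E[α(G)] ≥ n − E[|E(G)|] = 161 − 40/3 = 443/3.
Numerically: ≈ 147.666667.
(This is only a lower bound; the true E[α(G)] may be larger.)

E[α(G)] ≥ 443/3 ≈ 147.666667.


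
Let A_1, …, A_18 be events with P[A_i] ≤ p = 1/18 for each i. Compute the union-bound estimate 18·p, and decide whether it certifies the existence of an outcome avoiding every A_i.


Union bound: P[∪_{i=1}^{18} A_i] ≤ Σ_i P[A_i] ≤ 18·p = 18·(1/18) = 1.
Numerically: 1 ≈ 1.000.
Is 1 < 1? NO.
Since the bound 1 is ≥ 1, the union bound is uninformative here; it does NOT by itself certify existence.

18·p = 1 ≈ 1.000; existence NOT certified by the union bound.


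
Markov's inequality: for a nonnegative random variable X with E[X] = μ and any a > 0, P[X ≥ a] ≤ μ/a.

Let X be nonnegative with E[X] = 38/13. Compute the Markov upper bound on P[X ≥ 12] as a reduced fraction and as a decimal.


μ = E[X] = 38/13, a = 12.
Markov: P[X ≥ 12] ≤ μ/a = (38/13)/12 = 19/78.
Numerically: ≈ 0.24359.
(Since a = 12 > μ = 2.92308, the bound 19/78 is < 1 and informative.)

P[X ≥ 12] ≤ 19/78 ≈ 0.24359.


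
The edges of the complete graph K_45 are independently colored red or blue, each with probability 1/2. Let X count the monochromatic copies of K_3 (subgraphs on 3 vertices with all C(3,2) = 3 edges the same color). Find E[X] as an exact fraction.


Let X = Σ_S X_S over the C(45, 3) = 14190 subsets S of size 3, where X_S = 1 if the K_3 on S is monochromatic.
For a fixed S, the K_3 on S has C(3, 2) = 3 edges. P[all 3 edges red] = (1/2)^3, and likewise for blue, so P[monochromatic] = 2·(1/2)^3 = 2^{1 − 3} = 1/4.
By linearity of expectation: E[X] = C(45, 3) · 2^{1 − 3} = 14190 · 1/4 = 7095/2.
Numerically: E[X] ≈ 3547.500000.

E[X] = C(45,3)·2^(1−C(3,2)) = 7095/2 ≈ 3547.500000.


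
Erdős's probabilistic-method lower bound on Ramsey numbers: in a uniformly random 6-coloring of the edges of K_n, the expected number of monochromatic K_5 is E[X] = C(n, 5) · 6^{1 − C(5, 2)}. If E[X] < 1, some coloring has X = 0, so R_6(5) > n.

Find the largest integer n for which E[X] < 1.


We need C(n, 5) · 6^{1 − 10} < 1, i.e. C(n, 5) < 6^{10 − 1} = 10077696.
Check values of n near the boundary:
  n = 65: C(65, 5) = 8259888; 8259888 < 10077696? YES
  n = 66: C(66, 5) = 8936928; 8936928 < 10077696? YES
  n = 67: C(67, 5) = 9657648; 9657648 < 10077696? YES
  n = 68: C(68, 5) = 10424128; 10424128 < 10077696? NO
  n = 69: C(69, 5) = 11238513; 11238513 < 10077696? NO
The largest n with C(n, 5) < 10077696 is n = 67 (where E[X] = 67067/69984 ≈ 0.958). Hence R_6(5) > 67, i.e. R_6(5) ≥ 68.

Largest n = 67; hence R_6(5) > 67.


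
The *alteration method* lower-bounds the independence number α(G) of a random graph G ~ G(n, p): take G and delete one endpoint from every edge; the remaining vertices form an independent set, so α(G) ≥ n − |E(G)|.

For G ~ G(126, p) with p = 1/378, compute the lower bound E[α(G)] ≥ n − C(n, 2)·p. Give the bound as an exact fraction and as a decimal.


E[|E(G)|] = C(126, 2)·p = 7875 · (1/378) = 125/6.
E[α(G)] ≥ n − E[|E(G)|] = 126 − 125/6 = 631/6.
Numerically: ≈ 105.167.
(This is only a lower bound; the true E[α(G)] may be larger.)

E[α(G)] ≥ 631/6 ≈ 105.167.


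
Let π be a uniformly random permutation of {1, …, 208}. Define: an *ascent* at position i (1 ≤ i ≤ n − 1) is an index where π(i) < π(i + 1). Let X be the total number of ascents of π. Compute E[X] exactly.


Write X = Σ X_I over i = 1, …, 207, with X_I the indicator of one ascent.
There are 207 indicators.
For each fixed i, the pair (π(i), π(i+1)) is a uniformly random ordered pair of distinct values from {1, …, 208}; by symmetry P[π(i) < π(i+1)] = 1/2.
By linearity: E[X] = 207 · (1/2) = (208 − 1) · (1/2) = 207/2 ≈ 103.5000.

E[X] = 207/2 = 103.5000.


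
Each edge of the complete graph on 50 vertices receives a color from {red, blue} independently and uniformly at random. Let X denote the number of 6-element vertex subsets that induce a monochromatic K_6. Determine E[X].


Let X = Σ_S X_S over the C(50, 6) = 15890700 subsets S of size 6, where X_S = 1 if the K_6 on S is monochromatic.
For a fixed S, the K_6 on S has C(6, 2) = 15 edges. P[all 15 edges red] = (1/2)^15, and likewise for blue, so P[monochromatic] = 2·(1/2)^15 = 2^{1 − 15} = 1/16384.
By linearity of expectation: E[X] = C(50, 6) · 2^{1 − 15} = 15890700 · 1/16384 = 3972675/4096.
Numerically: E[X] ≈ 969.891.

E[X] = C(50,6)·2^(1−C(6,2)) = 3972675/4096 ≈ 969.891.
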